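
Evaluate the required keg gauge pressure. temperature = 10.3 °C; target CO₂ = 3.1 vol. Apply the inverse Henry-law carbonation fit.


psi = vols/(0.01821 + 0.09011·e^(−0.04·T)) − 14.695
psi = 3.1/(0.01821 + 0.09011·e^(−0.04·10.3)) − 14.695

25.1037 psi


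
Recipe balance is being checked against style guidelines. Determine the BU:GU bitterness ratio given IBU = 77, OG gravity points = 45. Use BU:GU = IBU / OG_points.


BU:GU = 77 / 45

1.7111


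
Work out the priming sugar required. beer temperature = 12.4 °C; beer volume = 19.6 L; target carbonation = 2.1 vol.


residual = 14.695·(0.01821 + 0.09011·e^(−0.04·T));  sugar = (target − residual)·4.0·V
residual = 14.695·(0.01821 + 0.09011·e^(−0.04·12.4)) = 1.0740
sugar = (2.1 − 1.0740)·4.0·19.6

80.4413 g


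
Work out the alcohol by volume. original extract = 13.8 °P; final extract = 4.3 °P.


SG = 259/(259 − P);  ABV = (OG − FG)·131.25
OG = 259/(259 − 13.8) = 1.0563
FG = 259/(259 − 4.3) = 1.0169
ABV = (1.0563 − 1.0169)·131.25

5.1710 % ABV


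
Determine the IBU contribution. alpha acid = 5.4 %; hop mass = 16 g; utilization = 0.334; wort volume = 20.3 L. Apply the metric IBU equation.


IBU = (α/100)·mass·U·1000 / V
IBU = (5.4/100)·16·0.334·1000 / 20.3

14.2156 IBU


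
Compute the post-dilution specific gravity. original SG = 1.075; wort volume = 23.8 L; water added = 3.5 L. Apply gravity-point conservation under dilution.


SG_new = 1 + (SG_old − 1)·V_old/(V_old + V_water)
pts = (1.075 − 1)·1000·23.8/(23.8 + 3.5) = 65.3846
SG_new = 1 + 65.3846/1000

1.0654


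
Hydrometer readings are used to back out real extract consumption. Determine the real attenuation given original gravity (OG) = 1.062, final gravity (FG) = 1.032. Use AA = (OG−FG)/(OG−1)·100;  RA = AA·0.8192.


AA = (1.062 − 1.032)/(1.062 − 1)·100 = 48.3871
RA = 48.3871·0.8192

39.6387 %


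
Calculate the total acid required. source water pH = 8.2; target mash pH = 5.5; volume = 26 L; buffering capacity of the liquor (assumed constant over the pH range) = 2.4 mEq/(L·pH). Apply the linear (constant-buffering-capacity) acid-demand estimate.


acid = buffering capacity · (pH_source − pH_target) · V
acid = 2.4 · (8.2 − 5.5) · 26

168.4800 mEq


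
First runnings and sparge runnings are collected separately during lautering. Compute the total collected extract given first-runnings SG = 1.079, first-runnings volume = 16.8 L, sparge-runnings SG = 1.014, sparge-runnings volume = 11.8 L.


total = Σ (SG_i − 1)·1000·V_i
first = (1.079 − 1)·1000·16.8 = 1327.2000
sparge = (1.014 − 1)·1000·11.8 = 165.2000
total = 1327.2000 + 165.2000

1492.4000 gravity·L


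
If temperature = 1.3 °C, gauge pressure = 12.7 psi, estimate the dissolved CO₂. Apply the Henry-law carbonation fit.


vols = (P + 14.695)·(0.01821 + 0.09011·e^(−0.04·T))
vols = (12.7 + 14.695)·(0.01821 + 0.09011·e^(−0.04·1.3))

2.8423 volumes


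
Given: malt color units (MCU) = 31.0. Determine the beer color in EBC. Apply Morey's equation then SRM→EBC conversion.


SRM = 1.4922·MCU^0.6859;  EBC = SRM·1.97
SRM = 1.4922·31.0^0.6859 = 15.7308
EBC = 15.7308·1.97

30.9898 EBC


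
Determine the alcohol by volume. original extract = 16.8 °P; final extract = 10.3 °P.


SG = 259/(259 − P);  ABV = (OG − FG)·131.25
OG = 259/(259 − 16.8) = 1.0694
FG = 259/(259 − 10.3) = 1.0414
ABV = (1.0694 − 1.0414)·131.25

3.6683 % ABV


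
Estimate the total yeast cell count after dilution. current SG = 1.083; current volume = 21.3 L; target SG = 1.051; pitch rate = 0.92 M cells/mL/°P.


V_w = V·((SG_c−1)/(SG_t−1)−1);  °P = 259 − 259/SG_t;  cells = rate·(V+V_w)·°P
V_w = 21.3·((1.083−1)/(1.051−1)−1) = 13.3647
V_final = 21.3 + 13.3647 = 34.6647
°P = 259 − 259/1.051 = 12.5680
cells = 0.92·34.6647·12.5680

400.8137 billion cells


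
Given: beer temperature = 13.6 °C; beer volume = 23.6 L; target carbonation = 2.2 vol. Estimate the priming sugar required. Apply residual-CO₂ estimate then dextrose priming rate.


residual = 14.695·(0.01821 + 0.09011·e^(−0.04·T));  sugar = (target − residual)·4.0·V
residual = 14.695·(0.01821 + 0.09011·e^(−0.04·13.6)) = 1.0362
sugar = (2.2 − 1.0362)·4.0·23.6

109.8654 g


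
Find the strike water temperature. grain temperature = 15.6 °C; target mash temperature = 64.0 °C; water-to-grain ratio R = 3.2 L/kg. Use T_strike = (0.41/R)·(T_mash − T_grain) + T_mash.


T_strike = (0.41/3.2)·(64.0 − 15.6) + 64.0

70.2013 °C


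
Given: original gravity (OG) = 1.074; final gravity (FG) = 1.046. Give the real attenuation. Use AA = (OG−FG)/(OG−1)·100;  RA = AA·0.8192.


AA = (1.074 − 1.046)/(1.074 − 1)·100 = 37.8378
RA = 37.8378·0.8192

30.9968 %


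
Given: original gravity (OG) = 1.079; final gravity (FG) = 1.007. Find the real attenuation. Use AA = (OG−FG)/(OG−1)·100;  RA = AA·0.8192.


AA = (1.079 − 1.007)/(1.079 − 1)·100 = 91.1392
RA = 91.1392·0.8192

74.6613 %


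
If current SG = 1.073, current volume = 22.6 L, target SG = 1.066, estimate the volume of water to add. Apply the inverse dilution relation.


V_water = V·((SG_curr − 1)/(SG_target − 1) − 1)
V_water = 22.6·((1.073 − 1)/(1.066 − 1) − 1)

2.3970 L


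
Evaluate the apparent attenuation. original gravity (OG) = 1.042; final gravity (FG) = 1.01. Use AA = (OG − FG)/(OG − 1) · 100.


AA = (1.042 − 1.01)/(1.042 − 1) · 100

76.1905 %


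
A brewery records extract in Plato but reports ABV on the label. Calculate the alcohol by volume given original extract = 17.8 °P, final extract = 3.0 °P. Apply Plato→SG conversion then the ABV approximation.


SG = 259/(259 − P);  ABV = (OG − FG)·131.25
OG = 259/(259 − 17.8) = 1.0738
FG = 259/(259 − 3.0) = 1.0117
ABV = (1.0738 − 1.0117)·131.25

8.1479 % ABV


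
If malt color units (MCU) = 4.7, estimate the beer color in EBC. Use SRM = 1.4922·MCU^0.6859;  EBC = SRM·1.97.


SRM = 1.4922·4.7^0.6859 = 4.3134
EBC = 4.3134·1.97

8.4974 EBC


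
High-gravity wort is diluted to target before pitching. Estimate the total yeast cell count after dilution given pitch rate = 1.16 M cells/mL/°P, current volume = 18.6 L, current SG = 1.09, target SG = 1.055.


V_w = V·((SG_c−1)/(SG_t−1)−1);  °P = 259 − 259/SG_t;  cells = rate·(V+V_w)·°P
V_w = 18.6·((1.09−1)/(1.055−1)−1) = 11.8364
V_final = 18.6 + 11.8364 = 30.4364
°P = 259 − 259/1.055 = 13.5024
cells = 1.16·30.4364·13.5024

476.7171 billion cells


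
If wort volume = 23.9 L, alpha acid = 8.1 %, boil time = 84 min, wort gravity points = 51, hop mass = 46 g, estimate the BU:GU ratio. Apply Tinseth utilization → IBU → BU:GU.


U = 1.65·0.000125^(GP/1000)·(1−e^(−0.04t))/4.15;  IBU = (α/100)·m·U·1000/V;  BU:GU = IBU/GP
U = 1.65·0.000125^(51/1000)·(1−e^(−0.04·84))/4.15 = 0.2427
IBU = (8.1/100)·46·0.2427·1000/23.9 = 37.8329
BU:GU = 37.8329/51

0.7418


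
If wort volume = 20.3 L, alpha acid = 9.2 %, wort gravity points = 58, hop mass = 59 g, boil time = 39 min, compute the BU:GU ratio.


U = 1.65·0.000125^(GP/1000)·(1−e^(−0.04t))/4.15;  IBU = (α/100)·m·U·1000/V;  BU:GU = IBU/GP
U = 1.65·0.000125^(58/1000)·(1−e^(−0.04·39))/4.15 = 0.1865
IBU = (9.2/100)·59·0.1865·1000/20.3 = 49.8601
BU:GU = 49.8601/58

0.8597


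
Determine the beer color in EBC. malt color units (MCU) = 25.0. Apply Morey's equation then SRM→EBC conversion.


SRM = 1.4922·MCU^0.6859;  EBC = SRM·1.97
SRM = 1.4922·25.0^0.6859 = 13.5729
EBC = 13.5729·1.97

26.7387 EBC


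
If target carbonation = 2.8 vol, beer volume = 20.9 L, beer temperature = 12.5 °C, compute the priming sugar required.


residual = 14.695·(0.01821 + 0.09011·e^(−0.04·T));  sugar = (target − residual)·4.0·V
residual = 14.695·(0.01821 + 0.09011·e^(−0.04·12.5)) = 1.0707
sugar = (2.8 − 1.0707)·4.0·20.9

144.5658 g


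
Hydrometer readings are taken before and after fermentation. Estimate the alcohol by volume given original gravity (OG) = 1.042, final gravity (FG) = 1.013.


ABV = (OG − FG) · 131.25
ABV = (1.042 − 1.013) · 131.25

3.8063 % ABV


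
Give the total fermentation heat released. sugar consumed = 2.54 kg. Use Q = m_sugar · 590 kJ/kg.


Q = 2.54 · 590

1498.6000 kJ


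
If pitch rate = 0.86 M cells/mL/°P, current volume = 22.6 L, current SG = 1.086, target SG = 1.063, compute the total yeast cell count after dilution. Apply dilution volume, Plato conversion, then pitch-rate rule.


V_w = V·((SG_c−1)/(SG_t−1)−1);  °P = 259 − 259/SG_t;  cells = rate·(V+V_w)·°P
V_w = 22.6·((1.086−1)/(1.063−1)−1) = 8.2508
V_final = 22.6 + 8.2508 = 30.8508
°P = 259 − 259/1.063 = 15.3500
cells = 0.86·30.8508·15.3500

407.2601 billion cells


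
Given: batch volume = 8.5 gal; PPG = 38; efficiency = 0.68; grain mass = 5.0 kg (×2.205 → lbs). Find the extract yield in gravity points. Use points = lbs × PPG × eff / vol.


lbs = 5.0 × 2.205 = 11.0250
points = 11.0250 × 38 × 0.68 / 8.5

33.5160 points


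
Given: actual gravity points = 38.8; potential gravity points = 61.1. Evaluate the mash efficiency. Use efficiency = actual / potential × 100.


efficiency = 38.8 / 61.1 × 100

63.5025 %


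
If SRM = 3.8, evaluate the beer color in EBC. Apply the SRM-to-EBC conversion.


EBC = SRM · 1.97
EBC = 3.8 · 1.97

7.4860 EBC


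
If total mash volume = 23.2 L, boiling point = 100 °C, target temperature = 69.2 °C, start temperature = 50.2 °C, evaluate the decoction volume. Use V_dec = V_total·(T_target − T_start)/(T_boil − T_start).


V_dec = 23.2·(69.2 − 50.2)/(100 − 50.2)

8.8514 L


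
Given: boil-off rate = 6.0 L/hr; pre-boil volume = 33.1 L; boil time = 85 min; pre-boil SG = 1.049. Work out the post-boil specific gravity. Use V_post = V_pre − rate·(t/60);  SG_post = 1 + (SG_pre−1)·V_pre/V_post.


V_post = 33.1 − 6.0·(85/60) = 24.6000
SG_post = 1 + (1.049 − 1)·33.1/24.6000

1.0659


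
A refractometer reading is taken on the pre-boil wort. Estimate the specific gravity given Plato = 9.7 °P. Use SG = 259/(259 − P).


SG = 259/(259 − 9.7)

1.0389


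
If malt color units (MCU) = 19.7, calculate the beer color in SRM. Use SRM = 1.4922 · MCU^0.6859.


SRM = 1.4922 · 19.7^0.6859

11.5266 SRM


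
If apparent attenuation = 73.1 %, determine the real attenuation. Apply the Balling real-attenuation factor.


RA = AA · 0.8192
RA = 73.1 · 0.8192

59.8835 %


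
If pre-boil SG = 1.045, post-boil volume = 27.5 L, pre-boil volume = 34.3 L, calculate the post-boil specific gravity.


SG_post = 1 + (SG_pre − 1)·V_pre/V_post
pts_pre = (1.045 − 1)·1000 = 45.0000
pts_post = 45.0000·34.3/27.5 = 56.1273
SG_post = 1 + 56.1273/1000

1.0561


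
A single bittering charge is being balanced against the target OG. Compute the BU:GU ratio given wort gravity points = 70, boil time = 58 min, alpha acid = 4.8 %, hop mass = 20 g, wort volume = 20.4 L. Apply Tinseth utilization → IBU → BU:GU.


U = 1.65·0.000125^(GP/1000)·(1−e^(−0.04t))/4.15;  IBU = (α/100)·m·U·1000/V;  BU:GU = IBU/GP
U = 1.65·0.000125^(70/1000)·(1−e^(−0.04·58))/4.15 = 0.1911
IBU = (4.8/100)·20·0.1911·1000/20.4 = 8.9936
BU:GU = 8.9936/70

0.1285


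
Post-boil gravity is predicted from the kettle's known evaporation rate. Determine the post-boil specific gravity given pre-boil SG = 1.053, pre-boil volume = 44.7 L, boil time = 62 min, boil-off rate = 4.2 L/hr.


V_post = V_pre − rate·(t/60);  SG_post = 1 + (SG_pre−1)·V_pre/V_post
V_post = 44.7 − 4.2·(62/60) = 40.3600
SG_post = 1 + (1.053 − 1)·44.7/40.3600

1.0587


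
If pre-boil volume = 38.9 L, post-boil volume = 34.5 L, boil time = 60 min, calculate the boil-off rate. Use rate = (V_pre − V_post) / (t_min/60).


rate = (38.9 − 34.5) / (60/60)

4.4000 L/hr


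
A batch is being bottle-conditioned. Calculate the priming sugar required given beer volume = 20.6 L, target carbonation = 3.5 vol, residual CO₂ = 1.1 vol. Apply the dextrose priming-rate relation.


sugar = (target − residual)·4.0·V
sugar = (3.5 − 1.1)·4.0·20.6

197.7600 g


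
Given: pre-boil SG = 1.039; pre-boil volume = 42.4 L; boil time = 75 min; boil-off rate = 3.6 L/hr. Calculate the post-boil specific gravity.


V_post = V_pre − rate·(t/60);  SG_post = 1 + (SG_pre−1)·V_pre/V_post
V_post = 42.4 − 3.6·(75/60) = 37.9000
SG_post = 1 + (1.039 − 1)·42.4/37.9000

1.0436


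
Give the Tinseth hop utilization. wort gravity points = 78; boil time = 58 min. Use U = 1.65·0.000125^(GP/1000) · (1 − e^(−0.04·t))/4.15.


bigness = 1.65·0.000125^(78/1000) = 0.8185
boil_factor = (1 − e^(−0.04·58))/4.15 = 0.2173
U = 0.8185 · 0.2173

0.1779


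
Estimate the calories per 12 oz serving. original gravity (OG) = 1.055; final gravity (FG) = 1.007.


ABW = (OG−FG)·131.25·0.79/FG;  °P = 259 − 259/SG (for OG→OE and FG→AE);  RE = 0.1808·OE + 0.8192·AE;  Cal = (6.9·ABW + 4·(RE−0.1))·FG·3.55
ABW = (1.055 − 1.007)·131.25·0.79/1.007 = 4.9424
OE = 259 − 259/1.055 = 13.5024 °P
AE = 259 − 259/1.007 = 1.8004 °P
RE = 0.1808·13.5024 + 0.8192·1.8004 = 3.9161 °P
Cal = (6.9·4.9424 + 4·(3.9161−0.1))·1.007·3.55

176.4798 kcal


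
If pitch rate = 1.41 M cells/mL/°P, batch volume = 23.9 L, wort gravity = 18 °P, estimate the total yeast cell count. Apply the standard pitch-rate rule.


cells (billions) = rate · V_L · °P
cells = 1.41 · 23.9 · 18

606.5820 billion cells


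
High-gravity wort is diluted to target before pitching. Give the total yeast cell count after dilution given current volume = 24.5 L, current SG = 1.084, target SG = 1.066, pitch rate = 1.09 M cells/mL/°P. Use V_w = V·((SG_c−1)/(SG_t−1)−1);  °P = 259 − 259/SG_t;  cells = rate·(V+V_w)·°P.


V_w = 24.5·((1.084−1)/(1.066−1)−1) = 6.6818
V_final = 24.5 + 6.6818 = 31.1818
°P = 259 − 259/1.066 = 16.0356
cells = 1.09·31.1818·16.0356

545.0225 billion cells


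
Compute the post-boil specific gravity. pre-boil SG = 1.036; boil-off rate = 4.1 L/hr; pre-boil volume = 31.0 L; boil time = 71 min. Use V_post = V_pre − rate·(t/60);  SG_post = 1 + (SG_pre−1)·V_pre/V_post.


V_post = 31.0 − 4.1·(71/60) = 26.1483
SG_post = 1 + (1.036 − 1)·31.0/26.1483

1.0427


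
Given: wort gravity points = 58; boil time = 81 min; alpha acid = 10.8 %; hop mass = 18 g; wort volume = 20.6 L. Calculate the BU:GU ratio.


U = 1.65·0.000125^(GP/1000)·(1−e^(−0.04t))/4.15;  IBU = (α/100)·m·U·1000/V;  BU:GU = IBU/GP
U = 1.65·0.000125^(58/1000)·(1−e^(−0.04·81))/4.15 = 0.2268
IBU = (10.8/100)·18·0.2268·1000/20.6 = 21.4060
BU:GU = 21.4060/58

0.3691


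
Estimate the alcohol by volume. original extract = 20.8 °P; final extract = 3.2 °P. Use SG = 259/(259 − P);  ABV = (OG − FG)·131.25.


OG = 259/(259 − 20.8) = 1.0873
FG = 259/(259 − 3.2) = 1.0125
ABV = (1.0873 − 1.0125)·131.25

9.8190 % ABV


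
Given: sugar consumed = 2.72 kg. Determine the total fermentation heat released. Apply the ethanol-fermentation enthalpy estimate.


Q = m_sugar · 590 kJ/kg
Q = 2.72 · 590

1604.8000 kJ


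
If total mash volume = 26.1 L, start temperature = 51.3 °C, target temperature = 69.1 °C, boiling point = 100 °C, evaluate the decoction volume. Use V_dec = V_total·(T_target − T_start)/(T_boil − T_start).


V_dec = 26.1·(69.1 − 51.3)/(100 − 51.3)

9.5396 L


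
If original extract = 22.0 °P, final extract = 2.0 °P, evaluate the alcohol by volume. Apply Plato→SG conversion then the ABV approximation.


SG = 259/(259 − P);  ABV = (OG − FG)·131.25
OG = 259/(259 − 22.0) = 1.0928
FG = 259/(259 − 2.0) = 1.0078
ABV = (1.0928 − 1.0078)·131.25

11.1621 % ABV


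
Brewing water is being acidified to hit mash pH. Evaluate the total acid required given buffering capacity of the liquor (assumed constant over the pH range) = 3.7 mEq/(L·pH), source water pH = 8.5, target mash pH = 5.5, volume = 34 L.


acid = buffering capacity · (pH_source − pH_target) · V
acid = 3.7 · (8.5 − 5.5) · 34

377.4000 mEq


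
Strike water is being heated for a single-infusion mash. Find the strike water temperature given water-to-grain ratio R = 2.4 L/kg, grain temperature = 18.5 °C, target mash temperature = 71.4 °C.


T_strike = (0.41/R)·(T_mash − T_grain) + T_mash
T_strike = (0.41/2.4)·(71.4 − 18.5) + 71.4

80.4371 °C


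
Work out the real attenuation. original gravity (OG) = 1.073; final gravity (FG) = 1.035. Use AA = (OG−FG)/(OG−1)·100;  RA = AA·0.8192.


AA = (1.073 − 1.035)/(1.073 − 1)·100 = 52.0548
RA = 52.0548·0.8192

42.6433 %


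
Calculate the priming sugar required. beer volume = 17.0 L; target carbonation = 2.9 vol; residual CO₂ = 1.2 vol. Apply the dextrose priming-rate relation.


sugar = (target − residual)·4.0·V
sugar = (2.9 − 1.2)·4.0·17.0

115.6000 g


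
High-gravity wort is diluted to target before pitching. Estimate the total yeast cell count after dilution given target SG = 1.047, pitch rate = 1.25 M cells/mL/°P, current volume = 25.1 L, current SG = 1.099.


V_w = V·((SG_c−1)/(SG_t−1)−1);  °P = 259 − 259/SG_t;  cells = rate·(V+V_w)·°P
V_w = 25.1·((1.099−1)/(1.047−1)−1) = 27.7702
V_final = 25.1 + 27.7702 = 52.8702
°P = 259 − 259/1.047 = 11.6266
cells = 1.25·52.8702·11.6266

768.3729 billion cells


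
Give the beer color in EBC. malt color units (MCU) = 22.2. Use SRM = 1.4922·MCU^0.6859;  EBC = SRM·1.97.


SRM = 1.4922·22.2^0.6859 = 12.5110
EBC = 12.5110·1.97

24.6466 EBC


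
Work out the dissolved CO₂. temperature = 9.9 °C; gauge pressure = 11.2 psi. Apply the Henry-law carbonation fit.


vols = (P + 14.695)·(0.01821 + 0.09011·e^(−0.04·T))
vols = (11.2 + 14.695)·(0.01821 + 0.09011·e^(−0.04·9.9))

2.0419 volumes


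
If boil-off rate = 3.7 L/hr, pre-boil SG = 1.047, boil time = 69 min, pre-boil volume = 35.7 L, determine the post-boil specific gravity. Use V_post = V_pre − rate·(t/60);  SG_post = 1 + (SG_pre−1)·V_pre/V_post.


V_post = 35.7 − 3.7·(69/60) = 31.4450
SG_post = 1 + (1.047 − 1)·35.7/31.4450

1.0534


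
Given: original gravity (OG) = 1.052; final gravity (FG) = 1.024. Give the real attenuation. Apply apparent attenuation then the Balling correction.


AA = (OG−FG)/(OG−1)·100;  RA = AA·0.8192
AA = (1.052 − 1.024)/(1.052 − 1)·100 = 53.8462
RA = 53.8462·0.8192

44.1108 %


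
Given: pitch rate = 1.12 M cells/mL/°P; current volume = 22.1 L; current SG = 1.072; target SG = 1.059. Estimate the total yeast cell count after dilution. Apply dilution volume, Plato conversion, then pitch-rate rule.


V_w = V·((SG_c−1)/(SG_t−1)−1);  °P = 259 − 259/SG_t;  cells = rate·(V+V_w)·°P
V_w = 22.1·((1.072−1)/(1.059−1)−1) = 4.8695
V_final = 22.1 + 4.8695 = 26.9695
°P = 259 − 259/1.059 = 14.4297
cells = 1.12·26.9695·14.4297

435.8596 billion cells


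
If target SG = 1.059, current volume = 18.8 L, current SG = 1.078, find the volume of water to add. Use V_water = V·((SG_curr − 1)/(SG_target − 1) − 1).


V_water = 18.8·((1.078 − 1)/(1.059 − 1) − 1)

6.0542 L


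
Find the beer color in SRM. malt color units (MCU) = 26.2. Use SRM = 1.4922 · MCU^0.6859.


SRM = 1.4922 · 26.2^0.6859

14.0165 SRM


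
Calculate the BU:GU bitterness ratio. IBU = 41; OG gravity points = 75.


BU:GU = IBU / OG_points
BU:GU = 41 / 75

0.5467


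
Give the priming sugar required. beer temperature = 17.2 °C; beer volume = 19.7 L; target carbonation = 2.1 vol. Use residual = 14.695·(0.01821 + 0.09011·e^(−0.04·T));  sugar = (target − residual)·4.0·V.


residual = 14.695·(0.01821 + 0.09011·e^(−0.04·17.2)) = 0.9331
sugar = (2.1 − 0.9331)·4.0·19.7

91.9520 g


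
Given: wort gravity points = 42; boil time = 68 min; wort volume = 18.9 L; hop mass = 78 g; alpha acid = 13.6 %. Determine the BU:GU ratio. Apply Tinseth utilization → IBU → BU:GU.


U = 1.65·0.000125^(GP/1000)·(1−e^(−0.04t))/4.15;  IBU = (α/100)·m·U·1000/V;  BU:GU = IBU/GP
U = 1.65·0.000125^(42/1000)·(1−e^(−0.04·68))/4.15 = 0.2546
IBU = (13.6/100)·78·0.2546·1000/18.9 = 142.9167
BU:GU = 142.9167/42

3.4028


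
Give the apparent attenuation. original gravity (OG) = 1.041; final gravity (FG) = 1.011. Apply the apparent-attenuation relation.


AA = (OG − FG)/(OG − 1) · 100
AA = (1.041 − 1.011)/(1.041 − 1) · 100

73.1707 %


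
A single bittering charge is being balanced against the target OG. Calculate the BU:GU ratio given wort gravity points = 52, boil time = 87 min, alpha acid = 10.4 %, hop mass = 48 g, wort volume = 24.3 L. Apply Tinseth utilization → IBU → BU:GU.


U = 1.65·0.000125^(GP/1000)·(1−e^(−0.04t))/4.15;  IBU = (α/100)·m·U·1000/V;  BU:GU = IBU/GP
U = 1.65·0.000125^(52/1000)·(1−e^(−0.04·87))/4.15 = 0.2415
IBU = (10.4/100)·48·0.2415·1000/24.3 = 49.6082
BU:GU = 49.6082/52

0.9540


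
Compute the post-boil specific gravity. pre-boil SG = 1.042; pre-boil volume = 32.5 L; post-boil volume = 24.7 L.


SG_post = 1 + (SG_pre − 1)·V_pre/V_post
pts_pre = (1.042 − 1)·1000 = 42.0000
pts_post = 42.0000·32.5/24.7 = 55.2632
SG_post = 1 + 55.2632/1000

1.0553


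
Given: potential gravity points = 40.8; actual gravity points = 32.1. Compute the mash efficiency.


efficiency = actual / potential × 100
efficiency = 32.1 / 40.8 × 100

78.6765 %


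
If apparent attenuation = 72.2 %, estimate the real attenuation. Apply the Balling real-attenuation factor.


RA = AA · 0.8192
RA = 72.2 · 0.8192

59.1462 %


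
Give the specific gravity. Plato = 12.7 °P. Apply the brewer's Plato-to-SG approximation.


SG = 259/(259 − P)
SG = 259/(259 − 12.7)

1.0516


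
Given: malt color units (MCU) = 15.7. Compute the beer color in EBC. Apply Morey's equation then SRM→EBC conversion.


SRM = 1.4922·MCU^0.6859;  EBC = SRM·1.97
SRM = 1.4922·15.7^0.6859 = 9.8649
EBC = 9.8649·1.97

19.4339 EBC


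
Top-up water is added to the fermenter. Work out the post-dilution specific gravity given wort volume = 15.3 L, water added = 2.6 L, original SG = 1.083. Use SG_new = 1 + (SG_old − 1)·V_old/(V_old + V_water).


pts = (1.083 − 1)·1000·15.3/(15.3 + 2.6) = 70.9441
SG_new = 1 + 70.9441/1000

1.0709


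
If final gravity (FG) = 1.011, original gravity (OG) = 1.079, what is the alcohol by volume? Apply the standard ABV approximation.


ABV = (OG − FG) · 131.25
ABV = (1.079 − 1.011) · 131.25

8.9250 % ABV


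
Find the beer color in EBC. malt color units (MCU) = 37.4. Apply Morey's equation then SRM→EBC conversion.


SRM = 1.4922·MCU^0.6859;  EBC = SRM·1.97
SRM = 1.4922·37.4^0.6859 = 17.8920
EBC = 17.8920·1.97

35.2473 EBC


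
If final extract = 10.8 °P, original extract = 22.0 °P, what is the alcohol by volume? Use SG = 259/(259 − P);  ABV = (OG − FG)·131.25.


OG = 259/(259 − 22.0) = 1.0928
FG = 259/(259 − 10.8) = 1.0435
ABV = (1.0928 − 1.0435)·131.25

6.4724 % ABV


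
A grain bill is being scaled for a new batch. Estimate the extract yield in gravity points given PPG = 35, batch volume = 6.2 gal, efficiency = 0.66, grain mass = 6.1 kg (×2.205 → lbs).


points = lbs × PPG × eff / vol
lbs = 6.1 × 2.205 = 13.4505
points = 13.4505 × 35 × 0.66 / 6.2

50.1140 points


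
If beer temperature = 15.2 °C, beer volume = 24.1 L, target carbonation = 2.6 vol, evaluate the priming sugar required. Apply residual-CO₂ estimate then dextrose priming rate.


residual = 14.695·(0.01821 + 0.09011·e^(−0.04·T));  sugar = (target − residual)·4.0·V
residual = 14.695·(0.01821 + 0.09011·e^(−0.04·15.2)) = 0.9885
sugar = (2.6 − 0.9885)·4.0·24.1

155.3463 g


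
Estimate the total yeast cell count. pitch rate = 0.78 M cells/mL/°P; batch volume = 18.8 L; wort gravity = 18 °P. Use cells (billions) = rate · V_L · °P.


cells = 0.78 · 18.8 · 18

263.9520 billion cells


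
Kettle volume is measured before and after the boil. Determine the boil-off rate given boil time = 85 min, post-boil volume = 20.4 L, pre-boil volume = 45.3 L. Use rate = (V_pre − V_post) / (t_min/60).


rate = (45.3 − 20.4) / (85/60)

17.5765 L/hr


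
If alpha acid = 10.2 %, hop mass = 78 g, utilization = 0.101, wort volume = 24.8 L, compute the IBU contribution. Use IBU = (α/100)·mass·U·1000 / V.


IBU = (10.2/100)·78·0.101·1000 / 24.8

32.4015 IBU


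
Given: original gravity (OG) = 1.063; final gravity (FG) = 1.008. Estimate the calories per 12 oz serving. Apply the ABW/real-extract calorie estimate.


ABW = (OG−FG)·131.25·0.79/FG;  °P = 259 − 259/SG (for OG→OE and FG→AE);  RE = 0.1808·OE + 0.8192·AE;  Cal = (6.9·ABW + 4·(RE−0.1))·FG·3.55
ABW = (1.063 − 1.008)·131.25·0.79/1.008 = 5.6576
OE = 259 − 259/1.063 = 15.3500 °P
AE = 259 − 259/1.008 = 2.0556 °P
RE = 0.1808·15.3500 + 0.8192·2.0556 = 4.4592 °P
Cal = (6.9·5.6576 + 4·(4.4592−0.1))·1.008·3.55

202.0860 kcal


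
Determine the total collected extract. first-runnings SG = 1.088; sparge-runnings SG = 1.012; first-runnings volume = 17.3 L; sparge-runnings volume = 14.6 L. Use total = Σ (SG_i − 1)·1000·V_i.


first = (1.088 − 1)·1000·17.3 = 1522.4000
sparge = (1.012 − 1)·1000·14.6 = 175.2000
total = 1522.4000 + 175.2000

1697.6000 gravity·L


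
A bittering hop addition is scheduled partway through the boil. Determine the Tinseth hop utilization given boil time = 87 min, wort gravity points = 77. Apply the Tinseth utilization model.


U = 1.65·0.000125^(GP/1000) · (1 − e^(−0.04·t))/4.15
bigness = 1.65·0.000125^(77/1000) = 0.8259
boil_factor = (1 − e^(−0.04·87))/4.15 = 0.2335
U = 0.8259 · 0.2335

0.1929


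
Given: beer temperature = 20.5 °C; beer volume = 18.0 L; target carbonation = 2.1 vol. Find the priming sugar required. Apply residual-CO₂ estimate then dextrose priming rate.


residual = 14.695·(0.01821 + 0.09011·e^(−0.04·T));  sugar = (target − residual)·4.0·V
residual = 14.695·(0.01821 + 0.09011·e^(−0.04·20.5)) = 0.8508
sugar = (2.1 − 0.8508)·4.0·18.0

89.9423 g


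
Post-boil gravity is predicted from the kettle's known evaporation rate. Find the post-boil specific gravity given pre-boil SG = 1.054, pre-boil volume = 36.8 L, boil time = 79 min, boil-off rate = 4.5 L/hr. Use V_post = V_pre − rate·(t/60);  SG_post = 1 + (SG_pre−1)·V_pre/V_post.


V_post = 36.8 − 4.5·(79/60) = 30.8750
SG_post = 1 + (1.054 − 1)·36.8/30.8750

1.0644


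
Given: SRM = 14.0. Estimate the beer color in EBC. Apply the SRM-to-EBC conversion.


EBC = SRM · 1.97
EBC = 14.0 · 1.97

27.5800 EBC


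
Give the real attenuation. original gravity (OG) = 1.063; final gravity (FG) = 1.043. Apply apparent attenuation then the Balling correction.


AA = (OG−FG)/(OG−1)·100;  RA = AA·0.8192
AA = (1.063 − 1.043)/(1.063 − 1)·100 = 31.7460
RA = 31.7460·0.8192

26.0063 %


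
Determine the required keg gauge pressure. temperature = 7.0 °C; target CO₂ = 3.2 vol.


psi = vols/(0.01821 + 0.09011·e^(−0.04·T)) − 14.695
psi = 3.2/(0.01821 + 0.09011·e^(−0.04·7.0)) − 14.695

22.3791 psi


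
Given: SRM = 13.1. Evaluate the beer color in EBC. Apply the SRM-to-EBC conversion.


EBC = SRM · 1.97
EBC = 13.1 · 1.97

25.8070 EBC


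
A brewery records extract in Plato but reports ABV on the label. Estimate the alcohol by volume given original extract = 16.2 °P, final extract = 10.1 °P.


SG = 259/(259 − P);  ABV = (OG − FG)·131.25
OG = 259/(259 − 16.2) = 1.0667
FG = 259/(259 − 10.1) = 1.0406
ABV = (1.0667 − 1.0406)·131.25

3.4313 % ABV


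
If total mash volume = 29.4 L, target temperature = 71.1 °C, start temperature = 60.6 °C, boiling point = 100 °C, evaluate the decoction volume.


V_dec = V_total·(T_target − T_start)/(T_boil − T_start)
V_dec = 29.4·(71.1 − 60.6)/(100 − 60.6)

7.8350 L


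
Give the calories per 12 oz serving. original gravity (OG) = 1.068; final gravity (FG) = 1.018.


ABW = (OG−FG)·131.25·0.79/FG;  °P = 259 − 259/SG (for OG→OE and FG→AE);  RE = 0.1808·OE + 0.8192·AE;  Cal = (6.9·ABW + 4·(RE−0.1))·FG·3.55
ABW = (1.068 − 1.018)·131.25·0.79/1.018 = 5.0927
OE = 259 − 259/1.068 = 16.4906 °P
AE = 259 − 259/1.018 = 4.5796 °P
RE = 0.1808·16.4906 + 0.8192·4.5796 = 6.7331 °P
Cal = (6.9·5.0927 + 4·(6.7331−0.1))·1.018·3.55

222.8765 kcal


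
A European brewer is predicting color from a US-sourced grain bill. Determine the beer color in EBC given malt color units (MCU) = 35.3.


SRM = 1.4922·MCU^0.6859;  EBC = SRM·1.97
SRM = 1.4922·35.3^0.6859 = 17.1967
EBC = 17.1967·1.97

33.8775 EBC


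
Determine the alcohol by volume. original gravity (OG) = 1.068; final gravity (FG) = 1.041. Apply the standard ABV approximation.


ABV = (OG − FG) · 131.25
ABV = (1.068 − 1.041) · 131.25

3.5438 % ABV


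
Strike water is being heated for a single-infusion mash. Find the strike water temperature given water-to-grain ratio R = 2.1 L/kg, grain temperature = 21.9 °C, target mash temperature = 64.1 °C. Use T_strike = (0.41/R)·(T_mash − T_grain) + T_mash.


T_strike = (0.41/2.1)·(64.1 − 21.9) + 64.1

72.3390 °C


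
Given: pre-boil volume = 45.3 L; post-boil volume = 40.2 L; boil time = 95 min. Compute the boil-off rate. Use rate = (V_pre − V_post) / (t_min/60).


rate = (45.3 − 40.2) / (95/60)

3.2211 L/hr


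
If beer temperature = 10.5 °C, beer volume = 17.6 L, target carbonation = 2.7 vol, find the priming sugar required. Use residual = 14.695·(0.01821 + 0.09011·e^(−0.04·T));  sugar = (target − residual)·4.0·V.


residual = 14.695·(0.01821 + 0.09011·e^(−0.04·10.5)) = 1.1376
sugar = (2.7 − 1.1376)·4.0·17.6

109.9905 g


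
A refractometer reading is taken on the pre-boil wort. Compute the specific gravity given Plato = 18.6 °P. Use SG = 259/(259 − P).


SG = 259/(259 − 18.6)

1.0774


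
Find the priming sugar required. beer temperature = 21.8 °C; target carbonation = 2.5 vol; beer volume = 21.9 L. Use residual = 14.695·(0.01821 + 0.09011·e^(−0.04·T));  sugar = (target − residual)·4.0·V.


residual = 14.695·(0.01821 + 0.09011·e^(−0.04·21.8)) = 0.8212
sugar = (2.5 − 0.8212)·4.0·21.9

147.0586 g


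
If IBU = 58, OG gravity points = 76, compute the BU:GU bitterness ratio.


BU:GU = IBU / OG_points
BU:GU = 58 / 76

0.7632


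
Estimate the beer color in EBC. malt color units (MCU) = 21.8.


SRM = 1.4922·MCU^0.6859;  EBC = SRM·1.97
SRM = 1.4922·21.8^0.6859 = 12.3559
EBC = 12.3559·1.97

24.3411 EBC


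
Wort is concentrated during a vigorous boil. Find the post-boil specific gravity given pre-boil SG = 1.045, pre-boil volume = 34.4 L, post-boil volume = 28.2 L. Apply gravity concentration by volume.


SG_post = 1 + (SG_pre − 1)·V_pre/V_post
pts_pre = (1.045 − 1)·1000 = 45.0000
pts_post = 45.0000·34.4/28.2 = 54.8936
SG_post = 1 + 54.8936/1000

1.0549


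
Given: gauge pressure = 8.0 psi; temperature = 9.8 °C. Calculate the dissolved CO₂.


vols = (P + 14.695)·(0.01821 + 0.09011·e^(−0.04·T))
vols = (8.0 + 14.695)·(0.01821 + 0.09011·e^(−0.04·9.8))

1.7951 volumes


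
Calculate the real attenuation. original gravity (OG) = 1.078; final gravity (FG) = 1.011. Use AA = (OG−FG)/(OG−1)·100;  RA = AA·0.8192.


AA = (1.078 − 1.011)/(1.078 − 1)·100 = 85.8974
RA = 85.8974·0.8192

70.3672 %


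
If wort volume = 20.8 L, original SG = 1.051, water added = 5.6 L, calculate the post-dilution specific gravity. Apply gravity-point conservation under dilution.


SG_new = 1 + (SG_old − 1)·V_old/(V_old + V_water)
pts = (1.051 − 1)·1000·20.8/(20.8 + 5.6) = 40.1818
SG_new = 1 + 40.1818/1000

1.0402


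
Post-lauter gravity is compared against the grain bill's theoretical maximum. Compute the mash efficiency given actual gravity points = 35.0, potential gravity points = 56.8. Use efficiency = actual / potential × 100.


efficiency = 35.0 / 56.8 × 100

61.6197 %


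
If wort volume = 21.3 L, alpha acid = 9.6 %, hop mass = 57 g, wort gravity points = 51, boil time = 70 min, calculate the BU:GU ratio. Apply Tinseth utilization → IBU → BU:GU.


U = 1.65·0.000125^(GP/1000)·(1−e^(−0.04t))/4.15;  IBU = (α/100)·m·U·1000/V;  BU:GU = IBU/GP
U = 1.65·0.000125^(51/1000)·(1−e^(−0.04·70))/4.15 = 0.2361
IBU = (9.6/100)·57·0.2361·1000/21.3 = 60.6594
BU:GU = 60.6594/51

1.1894


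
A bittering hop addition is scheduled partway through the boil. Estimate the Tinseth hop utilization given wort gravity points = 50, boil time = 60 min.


U = 1.65·0.000125^(GP/1000) · (1 − e^(−0.04·t))/4.15
bigness = 1.65·0.000125^(50/1000) = 1.0528
boil_factor = (1 − e^(−0.04·60))/4.15 = 0.2191
U = 1.0528 · 0.2191

0.2307


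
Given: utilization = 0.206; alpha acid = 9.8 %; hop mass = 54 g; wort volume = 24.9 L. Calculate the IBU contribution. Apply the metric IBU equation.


IBU = (α/100)·mass·U·1000 / V
IBU = (9.8/100)·54·0.206·1000 / 24.9

43.7812 IBU


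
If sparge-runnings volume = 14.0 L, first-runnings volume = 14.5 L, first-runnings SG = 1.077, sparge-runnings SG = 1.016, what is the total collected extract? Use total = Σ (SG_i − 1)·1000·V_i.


first = (1.077 − 1)·1000·14.5 = 1116.5000
sparge = (1.016 − 1)·1000·14.0 = 224.0000
total = 1116.5000 + 224.0000

1340.5000 gravity·L


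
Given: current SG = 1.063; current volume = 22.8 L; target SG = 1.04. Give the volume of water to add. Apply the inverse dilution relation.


V_water = V·((SG_curr − 1)/(SG_target − 1) − 1)
V_water = 22.8·((1.063 − 1)/(1.04 − 1) − 1)

13.1100 L


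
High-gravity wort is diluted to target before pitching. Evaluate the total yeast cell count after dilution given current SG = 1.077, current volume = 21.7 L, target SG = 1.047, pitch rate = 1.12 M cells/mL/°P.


V_w = V·((SG_c−1)/(SG_t−1)−1);  °P = 259 − 259/SG_t;  cells = rate·(V+V_w)·°P
V_w = 21.7·((1.077−1)/(1.047−1)−1) = 13.8511
V_final = 21.7 + 13.8511 = 35.5511
°P = 259 − 259/1.047 = 11.6266
cells = 1.12·35.5511·11.6266

462.9366 billion cells


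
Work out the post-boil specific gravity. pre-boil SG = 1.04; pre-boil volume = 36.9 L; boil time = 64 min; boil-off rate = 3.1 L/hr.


V_post = V_pre − rate·(t/60);  SG_post = 1 + (SG_pre−1)·V_pre/V_post
V_post = 36.9 − 3.1·(64/60) = 33.5933
SG_post = 1 + (1.04 − 1)·36.9/33.5933

1.0439


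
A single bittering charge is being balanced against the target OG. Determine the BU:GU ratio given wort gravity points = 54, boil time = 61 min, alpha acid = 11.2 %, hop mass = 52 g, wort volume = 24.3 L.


U = 1.65·0.000125^(GP/1000)·(1−e^(−0.04t))/4.15;  IBU = (α/100)·m·U·1000/V;  BU:GU = IBU/GP
U = 1.65·0.000125^(54/1000)·(1−e^(−0.04·61))/4.15 = 0.2234
IBU = (11.2/100)·52·0.2234·1000/24.3 = 53.5400
BU:GU = 53.5400/54

0.9915


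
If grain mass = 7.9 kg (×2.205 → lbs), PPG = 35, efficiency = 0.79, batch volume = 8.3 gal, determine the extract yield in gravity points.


points = lbs × PPG × eff / vol
lbs = 7.9 × 2.205 = 17.4195
points = 17.4195 × 35 × 0.79 / 8.3

58.0300 points


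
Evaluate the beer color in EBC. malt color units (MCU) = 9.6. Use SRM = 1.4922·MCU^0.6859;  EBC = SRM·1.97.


SRM = 1.4922·9.6^0.6859 = 7.0399
EBC = 7.0399·1.97

13.8686 EBC


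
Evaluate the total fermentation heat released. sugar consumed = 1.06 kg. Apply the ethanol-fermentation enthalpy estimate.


Q = m_sugar · 590 kJ/kg
Q = 1.06 · 590

625.4000 kJ


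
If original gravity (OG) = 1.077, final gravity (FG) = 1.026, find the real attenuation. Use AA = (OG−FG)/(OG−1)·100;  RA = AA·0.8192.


AA = (1.077 − 1.026)/(1.077 − 1)·100 = 66.2338
RA = 66.2338·0.8192

54.2587 %


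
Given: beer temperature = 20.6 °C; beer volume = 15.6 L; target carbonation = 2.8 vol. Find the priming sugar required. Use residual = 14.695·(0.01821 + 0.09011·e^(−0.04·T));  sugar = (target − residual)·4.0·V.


residual = 14.695·(0.01821 + 0.09011·e^(−0.04·20.6)) = 0.8485
sugar = (2.8 − 0.8485)·4.0·15.6

121.7753 g


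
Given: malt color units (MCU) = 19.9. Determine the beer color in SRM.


SRM = 1.4922 · MCU^0.6859
SRM = 1.4922 · 19.9^0.6859

11.6067 SRM


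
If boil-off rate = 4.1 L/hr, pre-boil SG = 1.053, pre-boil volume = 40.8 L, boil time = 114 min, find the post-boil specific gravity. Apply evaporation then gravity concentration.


V_post = V_pre − rate·(t/60);  SG_post = 1 + (SG_pre−1)·V_pre/V_post
V_post = 40.8 − 4.1·(114/60) = 33.0100
SG_post = 1 + (1.053 − 1)·40.8/33.0100

1.0655


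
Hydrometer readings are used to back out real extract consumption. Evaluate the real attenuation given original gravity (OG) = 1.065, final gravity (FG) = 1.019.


AA = (OG−FG)/(OG−1)·100;  RA = AA·0.8192
AA = (1.065 − 1.019)/(1.065 − 1)·100 = 70.7692
RA = 70.7692·0.8192

57.9742 %


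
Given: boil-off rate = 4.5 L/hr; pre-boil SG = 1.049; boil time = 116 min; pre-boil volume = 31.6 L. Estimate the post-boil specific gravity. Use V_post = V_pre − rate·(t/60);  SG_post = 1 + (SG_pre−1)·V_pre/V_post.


V_post = 31.6 − 4.5·(116/60) = 22.9000
SG_post = 1 + (1.049 − 1)·31.6/22.9000

1.0676


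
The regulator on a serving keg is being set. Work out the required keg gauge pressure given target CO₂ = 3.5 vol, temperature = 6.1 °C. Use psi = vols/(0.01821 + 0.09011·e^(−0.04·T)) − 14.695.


psi = 3.5/(0.01821 + 0.09011·e^(−0.04·6.1)) − 14.695

24.7149 psi


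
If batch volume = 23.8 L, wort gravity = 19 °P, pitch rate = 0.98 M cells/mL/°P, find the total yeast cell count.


cells (billions) = rate · V_L · °P
cells = 0.98 · 23.8 · 19

443.1560 billion cells


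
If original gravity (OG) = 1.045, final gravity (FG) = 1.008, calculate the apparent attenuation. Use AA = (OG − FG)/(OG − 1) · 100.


AA = (1.045 − 1.008)/(1.045 − 1) · 100

82.2222 %


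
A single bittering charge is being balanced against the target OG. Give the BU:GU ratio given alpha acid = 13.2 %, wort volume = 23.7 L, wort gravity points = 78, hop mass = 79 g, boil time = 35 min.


U = 1.65·0.000125^(GP/1000)·(1−e^(−0.04t))/4.15;  IBU = (α/100)·m·U·1000/V;  BU:GU = IBU/GP
U = 1.65·0.000125^(78/1000)·(1−e^(−0.04·35))/4.15 = 0.1486
IBU = (13.2/100)·79·0.1486·1000/23.7 = 65.3845
BU:GU = 65.3845/78

0.8383


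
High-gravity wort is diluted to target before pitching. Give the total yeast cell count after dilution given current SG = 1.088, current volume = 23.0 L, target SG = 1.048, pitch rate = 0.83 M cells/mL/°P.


V_w = V·((SG_c−1)/(SG_t−1)−1);  °P = 259 − 259/SG_t;  cells = rate·(V+V_w)·°P
V_w = 23.0·((1.088−1)/(1.048−1)−1) = 19.1667
V_final = 23.0 + 19.1667 = 42.1667
°P = 259 − 259/1.048 = 11.8626
cells = 0.83·42.1667·11.8626

415.1711 billion cells


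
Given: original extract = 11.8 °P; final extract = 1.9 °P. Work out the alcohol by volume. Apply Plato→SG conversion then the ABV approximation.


SG = 259/(259 − P);  ABV = (OG − FG)·131.25
OG = 259/(259 − 11.8) = 1.0477
FG = 259/(259 − 1.9) = 1.0074
ABV = (1.0477 − 1.0074)·131.25

5.2952 % ABV


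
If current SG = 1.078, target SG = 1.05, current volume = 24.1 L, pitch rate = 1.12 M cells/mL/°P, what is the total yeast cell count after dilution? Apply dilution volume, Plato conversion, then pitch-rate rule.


V_w = V·((SG_c−1)/(SG_t−1)−1);  °P = 259 − 259/SG_t;  cells = rate·(V+V_w)·°P
V_w = 24.1·((1.078−1)/(1.05−1)−1) = 13.4960
V_final = 24.1 + 13.4960 = 37.5960
°P = 259 − 259/1.05 = 12.3333
cells = 1.12·37.5960·12.3333

519.3261 billion cells
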